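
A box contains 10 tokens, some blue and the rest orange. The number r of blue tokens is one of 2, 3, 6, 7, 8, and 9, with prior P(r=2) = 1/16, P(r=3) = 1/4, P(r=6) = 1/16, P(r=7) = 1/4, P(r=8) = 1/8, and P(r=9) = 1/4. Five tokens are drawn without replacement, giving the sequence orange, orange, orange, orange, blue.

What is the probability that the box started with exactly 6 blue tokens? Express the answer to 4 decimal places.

The likelihood of the observed sequence under each hypothesis: P(data | r = 2) = (8/10)(7/9)(6/8)(5/7)(2/6) = 0.11111; P(data | r = 3) = (7/10)(6/9)(5/8)(4/7)(3/6) = 0.083333; P(data | r = 6) = (4/10)(3/9)(2/8)(1/7)(6/6) = 0.0047619; P(data | r = 7) = (3/10)(2/9)(1/8)(0/7) = 0; P(data | r = 8) = (2/10)(1/9)(0/8) = 0; P(data | r = 9) = (1/10)(0/9) = 0.
The prior-weighted likelihoods are 1/16 · 0.11111 = 0.0069444, 1/4 · 0.083333 = 0.020833, 1/16 · 0.0047619 = 0.00029762, 1/4 · 0 = 0, 1/8 · 0 = 0, 1/4 · 0 = 0; these sum to 0.028075.
By Bayes' rule, P(r = 6 | data) = (0.00029762) / (0.028075) = 0.010601.

0.0106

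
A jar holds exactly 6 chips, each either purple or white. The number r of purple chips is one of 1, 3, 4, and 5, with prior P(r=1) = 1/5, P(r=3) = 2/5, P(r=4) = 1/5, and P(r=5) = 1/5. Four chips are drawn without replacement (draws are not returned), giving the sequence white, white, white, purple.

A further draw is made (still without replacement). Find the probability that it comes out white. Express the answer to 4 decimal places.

0.6250

Under each hypothesis, the probability of the observed sequence is: P(data | r = 1) = (5/6)(4/5)(3/4)(1/3) = 1/6; P(data | r = 3) = (3/6)(2/5)(1/4)(3/3) = 1/20; P(data | r = 4) = (2/6)(1/5)(0/4) = 0; P(data | r = 5) = (1/6)(0/5) = 0.
The prior-weighted likelihoods are 1/5 · 1/6 = 1/30, 2/5 · 1/20 = 1/50, 1/5 · 0 = 0, 1/5 · 0 = 0; summing to 4/75.
Dividing through by the total gives posterior P(r = 1 | data) = 5/8, P(r = 3 | data) = 3/8, P(r = 4 | data) = 0, P(r = 5 | data) = 0.
The predictive probability is P(white next | data) = (1)(5/8) + (0)(3/8) = 5/8.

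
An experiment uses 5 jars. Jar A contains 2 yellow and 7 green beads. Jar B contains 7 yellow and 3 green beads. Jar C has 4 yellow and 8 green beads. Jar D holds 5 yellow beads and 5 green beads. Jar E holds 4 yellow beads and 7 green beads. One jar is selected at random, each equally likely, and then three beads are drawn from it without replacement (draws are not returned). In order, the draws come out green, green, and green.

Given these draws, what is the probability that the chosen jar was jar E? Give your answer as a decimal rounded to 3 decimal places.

0.218

Compute the likelihood of the observed sequence for each case: P(data | jar A) = (7/9)(6/8)(5/7) = 5/12; P(data | jar B) = (3/10)(2/9)(1/8) = 1/120; P(data | jar C) = (8/12)(7/11)(6/10) = 14/55; P(data | jar D) = (5/10)(4/9)(3/8) = 1/12; P(data | jar E) = (7/11)(6/10)(5/9) = 7/33.
Weighting by the prior gives 1/5 · 5/12 = 1/12, 1/5 · 1/120 = 1/600, 1/5 · 14/55 = 14/275, 1/5 · 1/12 = 1/60, 1/5 · 7/33 = 7/165; summing to 39/200.
Therefore the posterior P(jar E | data) = (7/165) / (39/200) = 280/1287.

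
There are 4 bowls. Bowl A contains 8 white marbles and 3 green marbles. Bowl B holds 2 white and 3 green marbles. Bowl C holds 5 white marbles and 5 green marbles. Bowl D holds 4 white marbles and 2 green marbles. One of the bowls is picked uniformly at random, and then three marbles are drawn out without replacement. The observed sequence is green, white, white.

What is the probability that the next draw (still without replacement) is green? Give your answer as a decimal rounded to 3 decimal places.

The likelihood of the observed sequence under each hypothesis: P(data | bowl A) = (3/11)(8/10)(7/9) = 0.1697; P(data | bowl B) = (3/5)(2/4)(1/3) = 0.1; P(data | bowl C) = (5/10)(5/9)(4/8) = 0.13889; P(data | bowl D) = (2/6)(4/5)(3/4) = 0.2.
Multiplying each by its prior: 1/4 · 0.1697 = 0.042424, 1/4 · 0.1 = 0.025, 1/4 · 0.13889 = 0.034722, 1/4 · 0.2 = 0.05; with total 0.15215.
Dividing through by the total gives posterior P(bowl A | data) = 0.27884, P(bowl B | data) = 0.16432, P(bowl C | data) = 0.22822, P(bowl D | data) = 0.32863.
Averaging over the posterior, P(green next | data) = (1/4)(0.27884) + (1)(0.16432) + (4/7)(0.22822) + (1/3)(0.32863) = 0.47398.

0.474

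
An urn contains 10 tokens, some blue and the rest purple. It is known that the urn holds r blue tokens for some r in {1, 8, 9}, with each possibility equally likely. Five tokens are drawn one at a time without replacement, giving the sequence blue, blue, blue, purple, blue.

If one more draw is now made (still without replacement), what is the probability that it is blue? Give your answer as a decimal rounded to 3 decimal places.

Compute the likelihood of the observed sequence for each case: P(data | r = 1) = (1/10)(0/9) = 0; P(data | r = 8) = (8/10)(7/9)(6/8)(2/7)(5/6) = 1/9; P(data | r = 9) = (9/10)(8/9)(7/8)(1/7)(6/6) = 1/10.
Multiplying each by its prior: 1/3 · 0 = 0, 1/3 · 1/9 = 1/27, 1/3 · 1/10 = 1/30; these sum to 19/270.
Normalising, the posterior is P(r = 1 | data) = 0, P(r = 8 | data) = 10/19, P(r = 9 | data) = 9/19.
The predictive probability is P(blue next | data) = (4/5)(10/19) + (1)(9/19) = 17/19.

0.895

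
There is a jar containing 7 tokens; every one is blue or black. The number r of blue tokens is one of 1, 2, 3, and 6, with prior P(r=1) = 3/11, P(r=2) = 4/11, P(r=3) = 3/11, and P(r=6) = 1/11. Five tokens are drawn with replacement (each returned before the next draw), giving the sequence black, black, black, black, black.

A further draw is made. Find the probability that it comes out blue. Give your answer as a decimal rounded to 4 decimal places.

Under each hypothesis, the probability of the observed sequence is: P(data | r = 1) = (6/7)(6/7)(6/7)(6/7)(6/7) = 0.46266; P(data | r = 2) = (5/7)(5/7)(5/7)(5/7)(5/7) = 0.18593; P(data | r = 3) = (4/7)(4/7)(4/7)(4/7)(4/7) = 0.060927; P(data | r = 6) = (1/7)(1/7)(1/7)(1/7)(1/7) = 5.9499e-05.
Weighting by the prior gives 3/11 · 0.46266 = 0.12618, 4/11 · 0.18593 = 0.067613, 3/11 · 0.060927 = 0.016616, 1/11 · 5.9499e-05 = 5.409e-06; with total 0.21042.
The posterior is then P(r = 1 | data) = 0.59968, P(r = 2 | data) = 0.32133, P(r = 3 | data) = 0.07897, P(r = 6 | data) = 2.5706e-05.
Averaging over the posterior, P(blue next | data) = (1/7)(0.59968) + (2/7)(0.32133) + (3/7)(0.07897) + (6/7)(2.5706e-05) = 0.21134.

0.2113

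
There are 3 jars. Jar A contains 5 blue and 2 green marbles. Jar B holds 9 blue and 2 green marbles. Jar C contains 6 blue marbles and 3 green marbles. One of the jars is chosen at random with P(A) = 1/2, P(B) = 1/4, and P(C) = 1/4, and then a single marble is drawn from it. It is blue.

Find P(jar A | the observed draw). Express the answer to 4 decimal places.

0.4903

Compute the likelihood of this draw for each case: P(data | jar A) = (5/7) = 5/7; P(data | jar B) = (9/11) = 9/11; P(data | jar C) = (6/9) = 2/3.
The prior-weighted likelihoods are 1/2 · 5/7 = 5/14, 1/4 · 9/11 = 9/44, 1/4 · 2/3 = 1/6; summing to 673/924.
So P(jar A | data) = (5/14) / (673/924) = 330/673.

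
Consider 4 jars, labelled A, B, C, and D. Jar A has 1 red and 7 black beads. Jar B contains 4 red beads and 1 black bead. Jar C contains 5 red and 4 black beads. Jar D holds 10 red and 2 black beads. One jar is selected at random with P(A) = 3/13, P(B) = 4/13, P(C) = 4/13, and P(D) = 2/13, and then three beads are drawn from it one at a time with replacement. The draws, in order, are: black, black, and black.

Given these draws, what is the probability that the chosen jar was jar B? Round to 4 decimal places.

The likelihood of the observed sequence under each hypothesis: P(data | jar A) = (7/8)(7/8)(7/8) = 0.66992; P(data | jar B) = (1/5)(1/5)(1/5) = 0.008; P(data | jar C) = (4/9)(4/9)(4/9) = 0.087791; P(data | jar D) = (2/12)(2/12)(2/12) = 0.0046296.
The prior-weighted likelihoods are 3/13 · 0.66992 = 0.1546, 4/13 · 0.008 = 0.0024615, 4/13 · 0.087791 = 0.027013, 2/13 · 0.0046296 = 0.00071225; summing to 0.18478.
So P(jar B | data) = (0.0024615) / (0.18478) = 0.013321.

0.0133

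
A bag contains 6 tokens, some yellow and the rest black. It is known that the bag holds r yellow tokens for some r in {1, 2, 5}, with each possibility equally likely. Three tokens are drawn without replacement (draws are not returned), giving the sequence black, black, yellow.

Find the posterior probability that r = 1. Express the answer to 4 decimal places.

Under each hypothesis, the probability of the observed sequence is: P(data | r = 1) = (5/6)(4/5)(1/4) = 1/6; P(data | r = 2) = (4/6)(3/5)(2/4) = 1/5; P(data | r = 5) = (1/6)(0/5) = 0.
Multiplying each by its prior: 1/3 · 1/6 = 1/18, 1/3 · 1/5 = 1/15, 1/3 · 0 = 0; these sum to 11/90.
Hence P(r = 1 | data) = (1/18) / (11/90) = 5/11.

0.4545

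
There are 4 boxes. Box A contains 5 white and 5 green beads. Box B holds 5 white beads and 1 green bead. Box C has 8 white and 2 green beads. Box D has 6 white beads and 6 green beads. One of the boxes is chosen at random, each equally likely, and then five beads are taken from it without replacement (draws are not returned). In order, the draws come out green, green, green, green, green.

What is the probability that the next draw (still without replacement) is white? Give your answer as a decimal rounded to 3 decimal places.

Compute the likelihood of the observed sequence for each case: P(data | box A) = (5/10)(4/9)(3/8)(2/7)(1/6) = 0.0039683; P(data | box B) = (1/6)(0/5) = 0; P(data | box C) = (2/10)(1/9)(0/8) = 0; P(data | box D) = (6/12)(5/11)(4/10)(3/9)(2/8) = 0.0075758.
The prior-weighted likelihoods are 1/4 · 0.0039683 = 0.00099206, 1/4 · 0 = 0, 1/4 · 0 = 0, 1/4 · 0.0075758 = 0.0018939; summing to 0.002886.
Normalising, the posterior is P(box A | data) = 0.34375, P(box B | data) = 0, P(box C | data) = 0, P(box D | data) = 0.65625.
The predictive probability is P(white next | data) = (1)(0.34375) + (6/7)(0.65625) = 0.90625.

0.906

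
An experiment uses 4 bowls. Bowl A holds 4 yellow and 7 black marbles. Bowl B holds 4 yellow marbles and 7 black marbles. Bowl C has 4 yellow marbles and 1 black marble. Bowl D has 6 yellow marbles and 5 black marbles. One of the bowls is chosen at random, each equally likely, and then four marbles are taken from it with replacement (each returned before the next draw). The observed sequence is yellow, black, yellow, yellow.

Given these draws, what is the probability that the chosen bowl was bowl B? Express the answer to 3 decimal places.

The likelihood of the observed sequence under each hypothesis: P(data | bowl A) = (4/11)(7/11)(4/11)(4/11) = 0.030599; P(data | bowl B) = (4/11)(7/11)(4/11)(4/11) = 0.030599; P(data | bowl C) = (4/5)(1/5)(4/5)(4/5) = 0.1024; P(data | bowl D) = (6/11)(5/11)(6/11)(6/11) = 0.073765.
The prior-weighted likelihoods are 1/4 · 0.030599 = 0.0076498, 1/4 · 0.030599 = 0.0076498, 1/4 · 0.1024 = 0.0256, 1/4 · 0.073765 = 0.018441; these sum to 0.059341.
By Bayes' rule, P(bowl B | data) = (0.0076498) / (0.059341) = 0.12891.

0.129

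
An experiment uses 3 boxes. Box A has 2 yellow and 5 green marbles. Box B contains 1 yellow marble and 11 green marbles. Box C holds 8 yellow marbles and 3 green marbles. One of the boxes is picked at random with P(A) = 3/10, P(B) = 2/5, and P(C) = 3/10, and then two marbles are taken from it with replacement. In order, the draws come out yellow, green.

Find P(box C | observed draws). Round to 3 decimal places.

Compute the likelihood of the observed sequence for each case: P(data | box A) = (2/7)(5/7) = 0.20408; P(data | box B) = (1/12)(11/12) = 0.076389; P(data | box C) = (8/11)(3/11) = 0.19835.
Multiplying each by its prior: 3/10 · 0.20408 = 0.061224, 2/5 · 0.076389 = 0.030556, 3/10 · 0.19835 = 0.059504; these sum to 0.15128.
Therefore the posterior P(box C | data) = (0.059504) / (0.15128) = 0.39333.

0.393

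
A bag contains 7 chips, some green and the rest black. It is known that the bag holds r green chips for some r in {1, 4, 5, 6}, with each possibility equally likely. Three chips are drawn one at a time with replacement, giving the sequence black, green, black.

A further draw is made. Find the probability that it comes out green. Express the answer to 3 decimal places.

0.461

Compute the likelihood of the observed sequence for each case: P(data | r = 1) = (6/7)(1/7)(6/7) = 36/343; P(data | r = 4) = (3/7)(4/7)(3/7) = 36/343; P(data | r = 5) = (2/7)(5/7)(2/7) = 20/343; P(data | r = 6) = (1/7)(6/7)(1/7) = 6/343.
The prior-weighted likelihoods are 1/4 · 36/343 = 9/343, 1/4 · 36/343 = 9/343, 1/4 · 20/343 = 5/343, 1/4 · 6/343 = 3/686; with total 1/14.
Normalising, the posterior is P(r = 1 | data) = 18/49, P(r = 4 | data) = 18/49, P(r = 5 | data) = 10/49, P(r = 6 | data) = 3/49.
Averaging over the posterior, P(green next | data) = (1/7)(18/49) + (4/7)(18/49) + (5/7)(10/49) + (6/7)(3/49) = 158/343.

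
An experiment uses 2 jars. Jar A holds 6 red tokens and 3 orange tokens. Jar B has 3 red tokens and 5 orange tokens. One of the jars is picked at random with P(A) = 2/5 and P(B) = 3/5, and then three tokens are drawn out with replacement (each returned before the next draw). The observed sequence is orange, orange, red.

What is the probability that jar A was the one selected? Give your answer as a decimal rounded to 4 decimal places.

The likelihood of the observed sequence under each hypothesis: P(data | jar A) = (3/9)(3/9)(6/9) = 0.074074; P(data | jar B) = (5/8)(5/8)(3/8) = 0.14648.
The prior-weighted likelihoods are 2/5 · 0.074074 = 0.02963, 3/5 · 0.14648 = 0.087891; summing to 0.11752.
Hence P(jar A | data) = (0.02963) / (0.11752) = 0.25212.

0.2521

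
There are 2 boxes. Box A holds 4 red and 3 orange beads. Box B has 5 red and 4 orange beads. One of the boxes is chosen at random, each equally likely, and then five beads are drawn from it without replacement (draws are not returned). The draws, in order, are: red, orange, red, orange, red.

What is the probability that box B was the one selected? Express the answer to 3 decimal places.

0.455

The likelihood of the observed sequence under each hypothesis: P(data | box A) = (4/7)(3/6)(3/5)(2/4)(2/3) = 2/35; P(data | box B) = (5/9)(4/8)(4/7)(3/6)(3/5) = 1/21.
Multiplying each by its prior: 1/2 · 2/35 = 1/35, 1/2 · 1/21 = 1/42; these sum to 11/210.
So P(box B | data) = (1/42) / (11/210) = 5/11.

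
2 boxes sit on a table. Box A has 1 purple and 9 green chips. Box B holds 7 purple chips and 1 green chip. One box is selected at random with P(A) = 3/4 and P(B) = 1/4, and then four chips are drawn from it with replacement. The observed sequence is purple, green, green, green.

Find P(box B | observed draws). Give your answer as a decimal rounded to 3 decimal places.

0.008

The likelihood of the observed sequence under each hypothesis: P(data | box A) = (1/10)(9/10)(9/10)(9/10) = 0.0729; P(data | box B) = (7/8)(1/8)(1/8)(1/8) = 0.001709.
Weighting by the prior gives 3/4 · 0.0729 = 0.054675, 1/4 · 0.001709 = 0.00042725; these sum to 0.055102.
Therefore the posterior P(box B | data) = (0.00042725) / (0.055102) = 0.0077537.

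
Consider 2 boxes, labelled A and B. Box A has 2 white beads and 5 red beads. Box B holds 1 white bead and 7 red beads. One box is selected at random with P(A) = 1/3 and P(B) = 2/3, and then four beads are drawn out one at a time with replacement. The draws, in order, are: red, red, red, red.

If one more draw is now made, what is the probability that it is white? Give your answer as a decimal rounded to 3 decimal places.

0.154

For each hypothesis, P(data | H) works out to: P(data | box A) = (5/7)(5/7)(5/7)(5/7) = 0.26031; P(data | box B) = (7/8)(7/8)(7/8)(7/8) = 0.58618.
Multiplying each by its prior: 1/3 · 0.26031 = 0.086769, 2/3 · 0.58618 = 0.39079; with total 0.47756.
Dividing through by the total gives posterior P(box A | data) = 0.18169, P(box B | data) = 0.81831.
So P(white next | data) = Σ P(white next | H) P(H | data) = (2/7)(0.18169) + (1/8)(0.81831) = 0.1542.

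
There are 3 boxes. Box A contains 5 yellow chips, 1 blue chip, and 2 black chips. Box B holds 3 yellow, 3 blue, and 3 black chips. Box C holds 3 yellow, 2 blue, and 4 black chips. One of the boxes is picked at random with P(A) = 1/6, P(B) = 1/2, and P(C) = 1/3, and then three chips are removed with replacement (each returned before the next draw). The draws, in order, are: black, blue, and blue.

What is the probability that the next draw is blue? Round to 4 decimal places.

0.2975

Compute the likelihood of the observed sequence for each case: P(data | box A) = (2/8)(1/8)(1/8) = 0.0039062; P(data | box B) = (3/9)(3/9)(3/9) = 0.037037; P(data | box C) = (4/9)(2/9)(2/9) = 0.021948.
Multiplying each by its prior: 1/6 · 0.0039062 = 0.00065104, 1/2 · 0.037037 = 0.018519, 1/3 · 0.021948 = 0.007316; with total 0.026486.
Dividing through by the total gives posterior P(box A | data) = 0.024581, P(box B | data) = 0.69919, P(box C | data) = 0.27622.
Averaging over the posterior, P(blue next | data) = (1/8)(0.024581) + (1/3)(0.69919) + (2/9)(0.27622) = 0.29752.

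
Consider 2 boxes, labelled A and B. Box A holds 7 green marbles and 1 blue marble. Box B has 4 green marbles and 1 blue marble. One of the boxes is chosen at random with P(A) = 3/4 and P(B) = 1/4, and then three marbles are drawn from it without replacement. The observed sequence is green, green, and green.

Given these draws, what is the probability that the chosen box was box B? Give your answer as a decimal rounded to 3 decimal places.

Under each hypothesis, the probability of the observed sequence is: P(data | box A) = (7/8)(6/7)(5/6) = 5/8; P(data | box B) = (4/5)(3/4)(2/3) = 2/5.
Multiplying each by its prior: 3/4 · 5/8 = 15/32, 1/4 · 2/5 = 1/10; these sum to 91/160.
Hence P(box B | data) = (1/10) / (91/160) = 16/91.

0.176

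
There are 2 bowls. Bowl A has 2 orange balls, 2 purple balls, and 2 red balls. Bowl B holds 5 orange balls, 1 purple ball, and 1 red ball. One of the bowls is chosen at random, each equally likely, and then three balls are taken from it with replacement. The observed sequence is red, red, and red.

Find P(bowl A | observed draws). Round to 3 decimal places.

For each hypothesis, P(data | H) works out to: P(data | bowl A) = (2/6)(2/6)(2/6) = 0.037037; P(data | bowl B) = (1/7)(1/7)(1/7) = 0.0029155.
The prior-weighted likelihoods are 1/2 · 0.037037 = 0.018519, 1/2 · 0.0029155 = 0.0014577; with total 0.019976.
By Bayes' rule, P(bowl A | data) = (0.018519) / (0.019976) = 0.92703.

0.927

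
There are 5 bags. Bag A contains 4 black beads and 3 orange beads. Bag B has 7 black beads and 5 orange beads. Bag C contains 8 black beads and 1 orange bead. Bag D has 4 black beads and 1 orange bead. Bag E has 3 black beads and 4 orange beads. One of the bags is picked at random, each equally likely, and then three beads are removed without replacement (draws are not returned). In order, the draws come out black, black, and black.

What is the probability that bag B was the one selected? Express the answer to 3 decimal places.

0.116

Compute the likelihood of the observed sequence for each case: P(data | bag A) = (4/7)(3/6)(2/5) = 0.11429; P(data | bag B) = (7/12)(6/11)(5/10) = 0.15909; P(data | bag C) = (8/9)(7/8)(6/7) = 0.66667; P(data | bag D) = (4/5)(3/4)(2/3) = 0.4; P(data | bag E) = (3/7)(2/6)(1/5) = 0.028571.
Weighting by the prior gives 1/5 · 0.11429 = 0.022857, 1/5 · 0.15909 = 0.031818, 1/5 · 0.66667 = 0.13333, 1/5 · 0.4 = 0.08, 1/5 · 0.028571 = 0.0057143; these sum to 0.27372.
So P(bag B | data) = (0.031818) / (0.27372) = 0.11624.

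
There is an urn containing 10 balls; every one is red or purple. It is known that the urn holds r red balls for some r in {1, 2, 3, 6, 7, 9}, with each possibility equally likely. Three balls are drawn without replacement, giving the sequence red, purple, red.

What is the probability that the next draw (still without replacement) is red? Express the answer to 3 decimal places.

0.629

Compute the likelihood of the observed sequence for each case: P(data | r = 1) = (1/10)(9/9)(0/8) = 0; P(data | r = 2) = (2/10)(8/9)(1/8) = 1/45; P(data | r = 3) = (3/10)(7/9)(2/8) = 7/120; P(data | r = 6) = (6/10)(4/9)(5/8) = 1/6; P(data | r = 7) = (7/10)(3/9)(6/8) = 7/40; P(data | r = 9) = (9/10)(1/9)(8/8) = 1/10.
Multiplying each by its prior: 1/6 · 0 = 0, 1/6 · 1/45 = 1/270, 1/6 · 7/120 = 7/720, 1/6 · 1/6 = 1/36, 1/6 · 7/40 = 7/240, 1/6 · 1/10 = 1/60; with total 47/540.
Normalising, the posterior is P(r = 1 | data) = 0, P(r = 2 | data) = 2/47, P(r = 3 | data) = 21/188, P(r = 6 | data) = 15/47, P(r = 7 | data) = 63/188, P(r = 9 | data) = 9/47.
The predictive probability is P(red next | data) = (0)(2/47) + (1/7)(21/188) + (4/7)(15/47) + (5/7)(63/188) + (1)(9/47) = 207/329.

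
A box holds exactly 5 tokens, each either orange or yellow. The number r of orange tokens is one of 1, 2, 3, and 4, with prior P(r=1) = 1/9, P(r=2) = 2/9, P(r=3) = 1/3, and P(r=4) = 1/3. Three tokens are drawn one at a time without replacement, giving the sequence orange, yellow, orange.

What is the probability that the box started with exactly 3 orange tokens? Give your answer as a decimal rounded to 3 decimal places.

The likelihood of the observed sequence under each hypothesis: P(data | r = 1) = (1/5)(4/4)(0/3) = 0; P(data | r = 2) = (2/5)(3/4)(1/3) = 1/10; P(data | r = 3) = (3/5)(2/4)(2/3) = 1/5; P(data | r = 4) = (4/5)(1/4)(3/3) = 1/5.
The prior-weighted likelihoods are 1/9 · 0 = 0, 2/9 · 1/10 = 1/45, 1/3 · 1/5 = 1/15, 1/3 · 1/5 = 1/15; these sum to 7/45.
Hence P(r = 3 | data) = (1/15) / (7/45) = 3/7.

0.429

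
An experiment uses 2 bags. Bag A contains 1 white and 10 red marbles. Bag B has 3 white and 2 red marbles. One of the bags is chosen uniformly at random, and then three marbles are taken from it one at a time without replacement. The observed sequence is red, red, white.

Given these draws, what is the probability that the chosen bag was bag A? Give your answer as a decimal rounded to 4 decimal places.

0.4762

Under each hypothesis, the probability of the observed sequence is: P(data | bag A) = (10/11)(9/10)(1/9) = 1/11; P(data | bag B) = (2/5)(1/4)(3/3) = 1/10.
Weighting by the prior gives 1/2 · 1/11 = 1/22, 1/2 · 1/10 = 1/20; with total 21/220.
Therefore the posterior P(bag A | data) = (1/22) / (21/220) = 10/21.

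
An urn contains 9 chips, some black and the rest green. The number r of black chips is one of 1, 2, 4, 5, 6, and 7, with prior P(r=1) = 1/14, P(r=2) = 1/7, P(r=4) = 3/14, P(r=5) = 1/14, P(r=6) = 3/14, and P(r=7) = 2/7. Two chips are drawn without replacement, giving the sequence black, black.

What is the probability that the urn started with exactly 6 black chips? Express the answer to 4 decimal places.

0.2830

For each hypothesis, P(data | H) works out to: P(data | r = 1) = (1/9)(0/8) = 0; P(data | r = 2) = (2/9)(1/8) = 1/36; P(data | r = 4) = (4/9)(3/8) = 1/6; P(data | r = 5) = (5/9)(4/8) = 5/18; P(data | r = 6) = (6/9)(5/8) = 5/12; P(data | r = 7) = (7/9)(6/8) = 7/12.
The prior-weighted likelihoods are 1/14 · 0 = 0, 1/7 · 1/36 = 1/252, 3/14 · 1/6 = 1/28, 1/14 · 5/18 = 5/252, 3/14 · 5/12 = 5/56, 2/7 · 7/12 = 1/6; with total 53/168.
Therefore the posterior P(r = 6 | data) = (5/56) / (53/168) = 15/53.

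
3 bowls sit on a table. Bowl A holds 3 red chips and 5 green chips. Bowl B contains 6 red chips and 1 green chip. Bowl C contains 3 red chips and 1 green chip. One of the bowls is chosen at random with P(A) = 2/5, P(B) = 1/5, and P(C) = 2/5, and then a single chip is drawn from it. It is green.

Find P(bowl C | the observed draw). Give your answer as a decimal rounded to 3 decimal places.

0.264

Under each hypothesis, the probability of this draw is: P(data | bowl A) = (5/8) = 5/8; P(data | bowl B) = (1/7) = 1/7; P(data | bowl C) = (1/4) = 1/4.
The prior-weighted likelihoods are 2/5 · 5/8 = 1/4, 1/5 · 1/7 = 1/35, 2/5 · 1/4 = 1/10; these sum to 53/140.
By Bayes' rule, P(bowl C | data) = (1/10) / (53/140) = 14/53.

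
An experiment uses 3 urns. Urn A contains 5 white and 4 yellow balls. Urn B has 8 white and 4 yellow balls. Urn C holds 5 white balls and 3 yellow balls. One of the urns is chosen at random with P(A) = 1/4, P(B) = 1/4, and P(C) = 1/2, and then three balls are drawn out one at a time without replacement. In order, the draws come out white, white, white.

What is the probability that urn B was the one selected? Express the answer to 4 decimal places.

0.3483

Under each hypothesis, the probability of the observed sequence is: P(data | urn A) = (5/9)(4/8)(3/7) = 0.11905; P(data | urn B) = (8/12)(7/11)(6/10) = 0.25455; P(data | urn C) = (5/8)(4/7)(3/6) = 0.17857.
Weighting by the prior gives 1/4 · 0.11905 = 0.029762, 1/4 · 0.25455 = 0.063636, 1/2 · 0.17857 = 0.089286; summing to 0.18268.
Hence P(urn B | data) = (0.063636) / (0.18268) = 0.34834.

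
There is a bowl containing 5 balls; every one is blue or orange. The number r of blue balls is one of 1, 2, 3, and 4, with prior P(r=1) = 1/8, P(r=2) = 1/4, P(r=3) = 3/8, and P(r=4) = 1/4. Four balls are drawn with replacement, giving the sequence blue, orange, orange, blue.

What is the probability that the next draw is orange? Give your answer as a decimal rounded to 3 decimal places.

0.463

For each hypothesis, P(data | H) works out to: P(data | r = 1) = (1/5)(4/5)(4/5)(1/5) = 0.0256; P(data | r = 2) = (2/5)(3/5)(3/5)(2/5) = 0.0576; P(data | r = 3) = (3/5)(2/5)(2/5)(3/5) = 0.0576; P(data | r = 4) = (4/5)(1/5)(1/5)(4/5) = 0.0256.
Multiplying each by its prior: 1/8 · 0.0256 = 0.0032, 1/4 · 0.0576 = 0.0144, 3/8 · 0.0576 = 0.0216, 1/4 · 0.0256 = 0.0064; with total 0.0456.
Normalising, the posterior is P(r = 1 | data) = 0.070175, P(r = 2 | data) = 0.31579, P(r = 3 | data) = 0.47368, P(r = 4 | data) = 0.14035.
Averaging over the posterior, P(orange next | data) = (4/5)(0.070175) + (3/5)(0.31579) + (2/5)(0.47368) + (1/5)(0.14035) = 0.46316.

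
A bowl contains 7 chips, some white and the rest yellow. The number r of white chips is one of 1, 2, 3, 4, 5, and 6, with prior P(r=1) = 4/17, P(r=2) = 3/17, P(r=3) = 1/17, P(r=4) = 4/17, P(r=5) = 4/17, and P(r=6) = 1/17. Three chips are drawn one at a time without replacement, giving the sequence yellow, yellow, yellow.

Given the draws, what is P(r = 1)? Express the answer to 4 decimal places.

0.6780

For each hypothesis, P(data | H) works out to: P(data | r = 1) = (6/7)(5/6)(4/5) = 4/7; P(data | r = 2) = (5/7)(4/6)(3/5) = 2/7; P(data | r = 3) = (4/7)(3/6)(2/5) = 4/35; P(data | r = 4) = (3/7)(2/6)(1/5) = 1/35; P(data | r = 5) = (2/7)(1/6)(0/5) = 0; P(data | r = 6) = (1/7)(0/6) = 0.
The prior-weighted likelihoods are 4/17 · 4/7 = 16/119, 3/17 · 2/7 = 6/119, 1/17 · 4/35 = 4/595, 4/17 · 1/35 = 4/595, 4/17 · 0 = 0, 1/17 · 0 = 0; with total 118/595.
Hence P(r = 1 | data) = (16/119) / (118/595) = 40/59.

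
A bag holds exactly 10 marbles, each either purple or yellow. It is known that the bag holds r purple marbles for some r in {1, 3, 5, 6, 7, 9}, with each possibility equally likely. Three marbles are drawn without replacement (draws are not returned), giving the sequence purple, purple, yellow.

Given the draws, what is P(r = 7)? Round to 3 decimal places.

0.274

The likelihood of the observed sequence under each hypothesis: P(data | r = 1) = (1/10)(0/9) = 0; P(data | r = 3) = (3/10)(2/9)(7/8) = 7/120; P(data | r = 5) = (5/10)(4/9)(5/8) = 5/36; P(data | r = 6) = (6/10)(5/9)(4/8) = 1/6; P(data | r = 7) = (7/10)(6/9)(3/8) = 7/40; P(data | r = 9) = (9/10)(8/9)(1/8) = 1/10.
Multiplying each by its prior: 1/6 · 0 = 0, 1/6 · 7/120 = 7/720, 1/6 · 5/36 = 5/216, 1/6 · 1/6 = 1/36, 1/6 · 7/40 = 7/240, 1/6 · 1/10 = 1/60; these sum to 23/216.
So P(r = 7 | data) = (7/240) / (23/216) = 63/230.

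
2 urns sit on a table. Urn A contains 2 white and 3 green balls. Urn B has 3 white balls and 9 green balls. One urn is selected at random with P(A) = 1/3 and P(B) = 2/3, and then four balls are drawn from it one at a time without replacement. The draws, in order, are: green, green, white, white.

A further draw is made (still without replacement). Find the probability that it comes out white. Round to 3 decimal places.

Compute the likelihood of the observed sequence for each case: P(data | urn A) = (3/5)(2/4)(2/3)(1/2) = 1/10; P(data | urn B) = (9/12)(8/11)(3/10)(2/9) = 2/55.
The prior-weighted likelihoods are 1/3 · 1/10 = 1/30, 2/3 · 2/55 = 4/165; with total 19/330.
Normalising, the posterior is P(urn A | data) = 11/19, P(urn B | data) = 8/19.
Averaging over the posterior, P(white next | data) = (0)(11/19) + (1/8)(8/19) = 1/19.

0.053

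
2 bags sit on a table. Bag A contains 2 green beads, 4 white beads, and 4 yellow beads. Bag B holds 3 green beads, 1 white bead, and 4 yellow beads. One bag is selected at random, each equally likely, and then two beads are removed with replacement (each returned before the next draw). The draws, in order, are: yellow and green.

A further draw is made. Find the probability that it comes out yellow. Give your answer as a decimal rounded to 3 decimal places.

0.470

Compute the likelihood of the observed sequence for each case: P(data | bag A) = (4/10)(2/10) = 2/25; P(data | bag B) = (4/8)(3/8) = 3/16.
Multiplying each by its prior: 1/2 · 2/25 = 1/25, 1/2 · 3/16 = 3/32; summing to 107/800.
The posterior is then P(bag A | data) = 0.29907, P(bag B | data) = 0.70093.
Averaging over the posterior, P(yellow next | data) = (2/5)(0.29907) + (1/2)(0.70093) = 0.47009.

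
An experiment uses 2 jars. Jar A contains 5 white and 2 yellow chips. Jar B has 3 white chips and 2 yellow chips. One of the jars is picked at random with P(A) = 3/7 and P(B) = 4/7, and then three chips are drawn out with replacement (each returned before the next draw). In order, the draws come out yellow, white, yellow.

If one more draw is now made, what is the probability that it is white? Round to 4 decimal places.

0.6358

The likelihood of the observed sequence under each hypothesis: P(data | jar A) = (2/7)(5/7)(2/7) = 0.058309; P(data | jar B) = (2/5)(3/5)(2/5) = 0.096.
The prior-weighted likelihoods are 3/7 · 0.058309 = 0.02499, 4/7 · 0.096 = 0.054857; with total 0.079847.
The posterior is then P(jar A | data) = 0.31297, P(jar B | data) = 0.68703.
The predictive probability is P(white next | data) = (5/7)(0.31297) + (3/5)(0.68703) = 0.63577.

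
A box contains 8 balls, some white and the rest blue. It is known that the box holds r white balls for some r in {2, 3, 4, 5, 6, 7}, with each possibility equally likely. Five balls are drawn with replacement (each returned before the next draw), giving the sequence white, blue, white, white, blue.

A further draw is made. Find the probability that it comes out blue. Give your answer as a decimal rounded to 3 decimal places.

Compute the likelihood of the observed sequence for each case: P(data | r = 2) = (2/8)(6/8)(2/8)(2/8)(6/8) = 0.0087891; P(data | r = 3) = (3/8)(5/8)(3/8)(3/8)(5/8) = 0.020599; P(data | r = 4) = (4/8)(4/8)(4/8)(4/8)(4/8) = 0.03125; P(data | r = 5) = (5/8)(3/8)(5/8)(5/8)(3/8) = 0.034332; P(data | r = 6) = (6/8)(2/8)(6/8)(6/8)(2/8) = 0.026367; P(data | r = 7) = (7/8)(1/8)(7/8)(7/8)(1/8) = 0.010468.
Multiplying each by its prior: 1/6 · 0.0087891 = 0.0014648, 1/6 · 0.020599 = 0.0034332, 1/6 · 0.03125 = 0.0052083, 1/6 · 0.034332 = 0.005722, 1/6 · 0.026367 = 0.0043945, 1/6 · 0.010468 = 0.0017446; summing to 0.021968.
Dividing through by the total gives posterior P(r = 2 | data) = 0.066682, P(r = 3 | data) = 0.15629, P(r = 4 | data) = 0.23709, P(r = 5 | data) = 0.26048, P(r = 6 | data) = 0.20005, P(r = 7 | data) = 0.079417.
Averaging over the posterior, P(blue next | data) = (3/4)(0.066682) + (5/8)(0.15629) + (1/2)(0.23709) + (3/8)(0.26048) + (1/4)(0.20005) + (1/8)(0.079417) = 0.42385.

0.424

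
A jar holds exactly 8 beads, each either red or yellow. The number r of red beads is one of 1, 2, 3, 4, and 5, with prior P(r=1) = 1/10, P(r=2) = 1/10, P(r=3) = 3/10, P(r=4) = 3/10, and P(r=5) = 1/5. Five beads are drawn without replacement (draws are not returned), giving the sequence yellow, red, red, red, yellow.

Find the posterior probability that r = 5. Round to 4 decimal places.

0.3704

For each hypothesis, P(data | H) works out to: P(data | r = 1) = (7/8)(1/7)(0/6) = 0; P(data | r = 2) = (6/8)(2/7)(1/6)(0/5) = 0; P(data | r = 3) = (5/8)(3/7)(2/6)(1/5)(4/4) = 0.017857; P(data | r = 4) = (4/8)(4/7)(3/6)(2/5)(3/4) = 0.042857; P(data | r = 5) = (3/8)(5/7)(4/6)(3/5)(2/4) = 0.053571.
Multiplying each by its prior: 1/10 · 0 = 0, 1/10 · 0 = 0, 3/10 · 0.017857 = 0.0053571, 3/10 · 0.042857 = 0.012857, 1/5 · 0.053571 = 0.010714; these sum to 0.028929.
So P(r = 5 | data) = (0.010714) / (0.028929) = 0.37037.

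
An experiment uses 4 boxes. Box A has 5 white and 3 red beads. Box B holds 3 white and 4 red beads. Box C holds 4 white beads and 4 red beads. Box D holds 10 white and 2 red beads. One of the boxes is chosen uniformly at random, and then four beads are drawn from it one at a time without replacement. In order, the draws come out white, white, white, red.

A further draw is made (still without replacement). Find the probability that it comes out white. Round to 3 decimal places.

0.554

For each hypothesis, P(data | H) works out to: P(data | box A) = (5/8)(4/7)(3/6)(3/5) = 0.10714; P(data | box B) = (3/7)(2/6)(1/5)(4/4) = 0.028571; P(data | box C) = (4/8)(3/7)(2/6)(4/5) = 0.057143; P(data | box D) = (10/12)(9/11)(8/10)(2/9) = 0.12121.
Multiplying each by its prior: 1/4 · 0.10714 = 0.026786, 1/4 · 0.028571 = 0.0071429, 1/4 · 0.057143 = 0.014286, 1/4 · 0.12121 = 0.030303; with total 0.078517.
Dividing through by the total gives posterior P(box A | data) = 0.34114, P(box B | data) = 0.090972, P(box C | data) = 0.18194, P(box D | data) = 0.38594.
The predictive probability is P(white next | data) = (1/2)(0.34114) + (0)(0.090972) + (1/4)(0.18194) + (7/8)(0.38594) = 0.55376.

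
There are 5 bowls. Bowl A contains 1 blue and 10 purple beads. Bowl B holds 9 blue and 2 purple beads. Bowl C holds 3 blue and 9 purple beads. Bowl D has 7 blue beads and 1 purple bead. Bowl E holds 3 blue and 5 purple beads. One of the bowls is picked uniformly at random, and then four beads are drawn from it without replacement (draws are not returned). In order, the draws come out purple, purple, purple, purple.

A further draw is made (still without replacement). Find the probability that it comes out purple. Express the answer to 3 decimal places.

0.751

Compute the likelihood of the observed sequence for each case: P(data | bowl A) = (10/11)(9/10)(8/9)(7/8) = 0.63636; P(data | bowl B) = (2/11)(1/10)(0/9) = 0; P(data | bowl C) = (9/12)(8/11)(7/10)(6/9) = 0.25455; P(data | bowl D) = (1/8)(0/7) = 0; P(data | bowl E) = (5/8)(4/7)(3/6)(2/5) = 0.071429.
The prior-weighted likelihoods are 1/5 · 0.63636 = 0.12727, 1/5 · 0 = 0, 1/5 · 0.25455 = 0.050909, 1/5 · 0 = 0, 1/5 · 0.071429 = 0.014286; with total 0.19247.
The posterior is then P(bowl A | data) = 0.66127, P(bowl B | data) = 0, P(bowl C | data) = 0.26451, P(bowl D | data) = 0, P(bowl E | data) = 0.074224.
Averaging over the posterior, P(purple next | data) = (6/7)(0.66127) + (5/8)(0.26451) + (1/4)(0.074224) = 0.75067.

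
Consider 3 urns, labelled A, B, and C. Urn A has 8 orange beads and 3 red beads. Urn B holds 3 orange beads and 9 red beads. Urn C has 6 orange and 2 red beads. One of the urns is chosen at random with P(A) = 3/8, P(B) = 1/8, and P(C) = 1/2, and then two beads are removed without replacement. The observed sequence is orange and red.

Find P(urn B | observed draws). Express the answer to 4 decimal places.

Compute the likelihood of the observed sequence for each case: P(data | urn A) = (8/11)(3/10) = 0.21818; P(data | urn B) = (3/12)(9/11) = 0.20455; P(data | urn C) = (6/8)(2/7) = 0.21429.
The prior-weighted likelihoods are 3/8 · 0.21818 = 0.081818, 1/8 · 0.20455 = 0.025568, 1/2 · 0.21429 = 0.10714; with total 0.21453.
Therefore the posterior P(urn B | data) = (0.025568) / (0.21453) = 0.11918.

0.1192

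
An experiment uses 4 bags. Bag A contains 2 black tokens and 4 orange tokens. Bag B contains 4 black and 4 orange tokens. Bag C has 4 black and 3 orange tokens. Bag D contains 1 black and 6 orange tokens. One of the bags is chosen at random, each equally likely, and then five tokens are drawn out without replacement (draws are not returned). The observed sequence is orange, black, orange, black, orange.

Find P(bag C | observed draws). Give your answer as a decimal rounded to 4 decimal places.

0.2069

Under each hypothesis, the probability of the observed sequence is: P(data | bag A) = (4/6)(2/5)(3/4)(1/3)(2/2) = 1/15; P(data | bag B) = (4/8)(4/7)(3/6)(3/5)(2/4) = 3/70; P(data | bag C) = (3/7)(4/6)(2/5)(3/4)(1/3) = 1/35; P(data | bag D) = (6/7)(1/6)(5/5)(0/4) = 0.
Weighting by the prior gives 1/4 · 1/15 = 1/60, 1/4 · 3/70 = 3/280, 1/4 · 1/35 = 1/140, 1/4 · 0 = 0; summing to 29/840.
Therefore the posterior P(bag C | data) = (1/140) / (29/840) = 6/29.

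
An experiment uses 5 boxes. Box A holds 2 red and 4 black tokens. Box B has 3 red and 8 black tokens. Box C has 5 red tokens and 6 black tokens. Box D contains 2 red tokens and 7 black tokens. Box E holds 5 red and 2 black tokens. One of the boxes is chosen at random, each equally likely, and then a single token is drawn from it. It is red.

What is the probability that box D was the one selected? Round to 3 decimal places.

Compute the likelihood of this draw for each case: P(data | box A) = (2/6) = 0.33333; P(data | box B) = (3/11) = 0.27273; P(data | box C) = (5/11) = 0.45455; P(data | box D) = (2/9) = 0.22222; P(data | box E) = (5/7) = 0.71429.
Multiplying each by its prior: 1/5 · 0.33333 = 0.066667, 1/5 · 0.27273 = 0.054545, 1/5 · 0.45455 = 0.090909, 1/5 · 0.22222 = 0.044444, 1/5 · 0.71429 = 0.14286; these sum to 0.39942.
By Bayes' rule, P(box D | data) = (0.044444) / (0.39942) = 0.11127.

0.111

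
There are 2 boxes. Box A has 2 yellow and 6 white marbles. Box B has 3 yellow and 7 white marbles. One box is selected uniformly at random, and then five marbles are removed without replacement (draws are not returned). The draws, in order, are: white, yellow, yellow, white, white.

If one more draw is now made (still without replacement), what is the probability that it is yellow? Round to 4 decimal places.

Compute the likelihood of the observed sequence for each case: P(data | box A) = (6/8)(2/7)(1/6)(5/5)(4/4) = 1/28; P(data | box B) = (7/10)(3/9)(2/8)(6/7)(5/6) = 1/24.
Weighting by the prior gives 1/2 · 1/28 = 1/56, 1/2 · 1/24 = 1/48; these sum to 13/336.
The posterior is then P(box A | data) = 6/13, P(box B | data) = 7/13.
Averaging over the posterior, P(yellow next | data) = (0)(6/13) + (1/5)(7/13) = 7/65.

0.1077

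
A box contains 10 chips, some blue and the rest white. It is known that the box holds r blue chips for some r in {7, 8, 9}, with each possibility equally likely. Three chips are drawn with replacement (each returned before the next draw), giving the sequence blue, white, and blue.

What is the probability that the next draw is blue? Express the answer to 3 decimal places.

0.781

Compute the likelihood of the observed sequence for each case: P(data | r = 7) = (7/10)(3/10)(7/10) = 147/1000; P(data | r = 8) = (8/10)(2/10)(8/10) = 16/125; P(data | r = 9) = (9/10)(1/10)(9/10) = 81/1000.
The prior-weighted likelihoods are 1/3 · 147/1000 = 49/1000, 1/3 · 16/125 = 16/375, 1/3 · 81/1000 = 27/1000; with total 89/750.
The posterior is then P(r = 7 | data) = 0.41292, P(r = 8 | data) = 0.35955, P(r = 9 | data) = 0.22753.
The predictive probability is P(blue next | data) = (7/10)(0.41292) + (4/5)(0.35955) + (9/10)(0.22753) = 0.78146.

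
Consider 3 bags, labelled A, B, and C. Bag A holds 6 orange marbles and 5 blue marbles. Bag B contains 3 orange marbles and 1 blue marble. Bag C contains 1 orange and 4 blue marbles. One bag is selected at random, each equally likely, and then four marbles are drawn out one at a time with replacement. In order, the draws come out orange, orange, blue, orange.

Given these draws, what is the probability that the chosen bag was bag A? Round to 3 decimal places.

For each hypothesis, P(data | H) works out to: P(data | bag A) = (6/11)(6/11)(5/11)(6/11) = 0.073765; P(data | bag B) = (3/4)(3/4)(1/4)(3/4) = 0.10547; P(data | bag C) = (1/5)(1/5)(4/5)(1/5) = 0.0064.
The prior-weighted likelihoods are 1/3 · 0.073765 = 0.024588, 1/3 · 0.10547 = 0.035156, 1/3 · 0.0064 = 0.0021333; these sum to 0.061878.
So P(bag A | data) = (0.024588) / (0.061878) = 0.39737.

0.397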